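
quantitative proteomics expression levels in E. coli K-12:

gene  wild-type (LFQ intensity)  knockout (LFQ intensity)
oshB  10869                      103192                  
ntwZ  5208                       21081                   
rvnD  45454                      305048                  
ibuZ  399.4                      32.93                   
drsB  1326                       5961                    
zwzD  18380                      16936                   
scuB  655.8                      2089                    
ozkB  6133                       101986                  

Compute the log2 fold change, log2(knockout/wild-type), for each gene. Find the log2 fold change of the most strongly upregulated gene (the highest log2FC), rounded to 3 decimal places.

log2(103192/10869) = 3.247  (oshB)
log2(21081/5208) = 2.017  (ntwZ)
log2(305048/45454) = 2.747  (rvnD)
log2(32.93/399.4) = -3.600  (ibuZ)
log2(5961/1326) = 2.168  (drsB)
log2(16936/18380) = -0.118  (zwzD)
log2(2089/655.8) = 1.671  (scuB)
log2(101986/6133) = 4.056  (ozkB)
ozkB is most strongly upregulated.

4.056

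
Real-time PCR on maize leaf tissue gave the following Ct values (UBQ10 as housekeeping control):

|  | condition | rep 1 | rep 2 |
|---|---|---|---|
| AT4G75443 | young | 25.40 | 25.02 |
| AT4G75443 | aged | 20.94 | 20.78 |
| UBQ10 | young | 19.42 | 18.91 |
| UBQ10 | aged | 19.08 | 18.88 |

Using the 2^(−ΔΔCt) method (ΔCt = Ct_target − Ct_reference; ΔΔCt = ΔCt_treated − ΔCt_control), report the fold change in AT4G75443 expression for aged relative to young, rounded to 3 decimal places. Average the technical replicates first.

17.939

Mean Ct: AT4G75443 young 25.210; AT4G75443 aged 20.860; UBQ10 young 19.165; UBQ10 aged 18.980
ΔCt(young) = 25.210 − 19.165 = 6.045
ΔCt(aged) = 20.860 − 18.980 = 1.880
ΔΔCt = 1.880 − 6.045 = -4.165
Fold change = 2^(−(-4.165)) = 2^4.165 = 17.9387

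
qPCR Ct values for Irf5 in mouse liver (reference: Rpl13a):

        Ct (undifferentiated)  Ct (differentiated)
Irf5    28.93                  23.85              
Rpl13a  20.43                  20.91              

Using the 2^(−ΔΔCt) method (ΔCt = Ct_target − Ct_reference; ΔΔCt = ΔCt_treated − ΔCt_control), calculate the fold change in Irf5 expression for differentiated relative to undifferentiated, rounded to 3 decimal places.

ΔCt(undifferentiated) = 28.930 − 20.430 = 8.500
ΔCt(differentiated) = 23.850 − 20.910 = 2.940
ΔΔCt = 2.940 − 8.500 = -5.560
Fold change = 2^(−(-5.560)) = 2^5.560 = 47.1766

47.177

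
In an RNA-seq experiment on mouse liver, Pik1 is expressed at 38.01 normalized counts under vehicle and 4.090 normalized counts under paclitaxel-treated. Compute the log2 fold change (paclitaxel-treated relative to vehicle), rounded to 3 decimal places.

-3.216

Fold change = 4.090 / 38.01 = 0.1076
log2(0.1076) = -3.2162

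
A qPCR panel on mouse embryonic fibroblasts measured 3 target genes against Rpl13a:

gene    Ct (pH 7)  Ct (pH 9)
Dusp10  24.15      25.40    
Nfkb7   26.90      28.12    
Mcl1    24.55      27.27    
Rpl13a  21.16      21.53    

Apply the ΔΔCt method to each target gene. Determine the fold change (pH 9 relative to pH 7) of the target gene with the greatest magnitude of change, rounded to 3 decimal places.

Dusp10: ΔΔCt = (25.40−21.53) − (24.15−21.16) = 3.87 − 2.99 = 0.88; fold change = 2^-0.88 = 0.543
Nfkb7: ΔΔCt = (28.12−21.53) − (26.90−21.16) = 6.59 − 5.74 = 0.85; fold change = 2^-0.85 = 0.555
Mcl1: ΔΔCt = (27.27−21.53) − (24.55−21.16) = 5.74 − 3.39 = 2.35; fold change = 2^-2.35 = 0.196
Mcl1 has the largest |ΔΔCt| = 2.35.

0.196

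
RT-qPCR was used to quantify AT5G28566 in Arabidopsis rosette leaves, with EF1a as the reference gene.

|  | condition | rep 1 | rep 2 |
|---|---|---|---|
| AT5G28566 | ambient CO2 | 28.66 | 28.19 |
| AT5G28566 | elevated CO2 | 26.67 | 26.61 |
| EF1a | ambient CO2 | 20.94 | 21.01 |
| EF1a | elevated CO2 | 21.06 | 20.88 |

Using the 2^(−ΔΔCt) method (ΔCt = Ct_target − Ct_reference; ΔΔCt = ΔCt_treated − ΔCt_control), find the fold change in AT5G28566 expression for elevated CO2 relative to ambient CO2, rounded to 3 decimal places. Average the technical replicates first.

3.434

Mean Ct: AT5G28566 ambient CO2 28.425; AT5G28566 elevated CO2 26.640; EF1a ambient CO2 20.975; EF1a elevated CO2 20.970
ΔCt(ambient CO2) = 28.425 − 20.975 = 7.450
ΔCt(elevated CO2) = 26.640 − 20.970 = 5.670
ΔΔCt = 5.670 − 7.450 = -1.780
Fold change = 2^(−(-1.780)) = 2^1.780 = 3.4343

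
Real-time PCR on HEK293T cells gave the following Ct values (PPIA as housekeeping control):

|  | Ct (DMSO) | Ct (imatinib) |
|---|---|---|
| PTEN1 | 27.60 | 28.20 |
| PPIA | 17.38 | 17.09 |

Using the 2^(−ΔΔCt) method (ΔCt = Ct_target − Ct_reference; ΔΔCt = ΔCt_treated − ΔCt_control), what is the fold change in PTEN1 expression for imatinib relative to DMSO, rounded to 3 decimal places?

ΔCt(DMSO) = 27.600 − 17.380 = 10.220
ΔCt(imatinib) = 28.200 − 17.090 = 11.110
ΔΔCt = 11.110 − 10.220 = 0.890
Fold change = 2^(−0.890) = 0.5396

0.540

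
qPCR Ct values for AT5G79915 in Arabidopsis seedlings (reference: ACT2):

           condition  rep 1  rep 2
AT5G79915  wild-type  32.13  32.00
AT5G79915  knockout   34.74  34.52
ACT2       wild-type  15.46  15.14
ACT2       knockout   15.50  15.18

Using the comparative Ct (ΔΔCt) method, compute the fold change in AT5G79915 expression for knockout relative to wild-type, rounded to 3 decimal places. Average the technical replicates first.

0.174

Mean Ct: AT5G79915 wild-type 32.065; AT5G79915 knockout 34.630; ACT2 wild-type 15.300; ACT2 knockout 15.340
ΔCt(wild-type) = 32.065 − 15.300 = 16.765
ΔCt(knockout) = 34.630 − 15.340 = 19.290
ΔΔCt = 19.290 − 16.765 = 2.525
Fold change = 2^(−2.525) = 0.1737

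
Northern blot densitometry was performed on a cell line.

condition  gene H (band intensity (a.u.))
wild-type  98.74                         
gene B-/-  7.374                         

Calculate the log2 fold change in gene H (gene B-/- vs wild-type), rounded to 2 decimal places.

Fold change = 7.374 / 98.74 = 0.0747
log2(0.0747) = -3.743

-3.74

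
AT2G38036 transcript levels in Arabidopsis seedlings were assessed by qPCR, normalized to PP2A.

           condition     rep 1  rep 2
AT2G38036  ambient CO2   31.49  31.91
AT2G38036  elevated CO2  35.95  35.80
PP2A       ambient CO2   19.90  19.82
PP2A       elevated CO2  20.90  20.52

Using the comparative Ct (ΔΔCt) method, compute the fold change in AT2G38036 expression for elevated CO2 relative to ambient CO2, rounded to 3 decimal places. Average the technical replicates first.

Mean Ct: AT2G38036 ambient CO2 31.700; AT2G38036 elevated CO2 35.875; PP2A ambient CO2 19.860; PP2A elevated CO2 20.710
ΔCt(ambient CO2) = 31.700 − 19.860 = 11.840
ΔCt(elevated CO2) = 35.875 − 20.710 = 15.165
ΔΔCt = 15.165 − 11.840 = 3.325
Fold change = 2^(−3.325) = 0.0998

0.100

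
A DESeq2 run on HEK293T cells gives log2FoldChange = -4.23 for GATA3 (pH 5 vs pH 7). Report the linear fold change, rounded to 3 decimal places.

Fold change = 2^(-4.23) = 0.0533
That is, GATA3 drops to 5.3% of the pH 7 level.

0.053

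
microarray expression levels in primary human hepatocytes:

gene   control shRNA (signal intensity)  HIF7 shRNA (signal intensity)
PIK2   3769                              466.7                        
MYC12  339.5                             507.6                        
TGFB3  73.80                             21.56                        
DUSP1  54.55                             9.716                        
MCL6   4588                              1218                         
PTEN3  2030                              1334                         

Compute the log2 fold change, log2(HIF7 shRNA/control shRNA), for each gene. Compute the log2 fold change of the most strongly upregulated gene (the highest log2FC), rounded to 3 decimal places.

0.580

log2(466.7/3769) = -3.014  (PIK2)
log2(507.6/339.5) = 0.580  (MYC12)
log2(21.56/73.80) = -1.775  (TGFB3)
log2(9.716/54.55) = -2.489  (DUSP1)
log2(1218/4588) = -1.913  (MCL6)
log2(1334/2030) = -0.606  (PTEN3)
MYC12 is most strongly upregulated.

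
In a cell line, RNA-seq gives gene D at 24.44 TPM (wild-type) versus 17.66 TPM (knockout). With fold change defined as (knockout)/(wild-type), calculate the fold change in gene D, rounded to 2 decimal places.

0.72

Fold change = 17.66 / 24.44 = 0.723
gene D is downregulated.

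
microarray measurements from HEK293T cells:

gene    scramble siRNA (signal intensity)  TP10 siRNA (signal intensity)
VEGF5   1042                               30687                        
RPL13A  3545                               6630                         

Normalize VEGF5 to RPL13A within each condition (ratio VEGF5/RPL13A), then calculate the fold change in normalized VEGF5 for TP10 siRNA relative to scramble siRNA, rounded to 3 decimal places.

VEGF5/RPL13A (scramble siRNA) = 1042 / 3545 = 0.29394
VEGF5/RPL13A (TP10 siRNA) = 30687 / 6630 = 4.6285
Fold change = 4.6285 / 0.29394 = 15.7467

15.747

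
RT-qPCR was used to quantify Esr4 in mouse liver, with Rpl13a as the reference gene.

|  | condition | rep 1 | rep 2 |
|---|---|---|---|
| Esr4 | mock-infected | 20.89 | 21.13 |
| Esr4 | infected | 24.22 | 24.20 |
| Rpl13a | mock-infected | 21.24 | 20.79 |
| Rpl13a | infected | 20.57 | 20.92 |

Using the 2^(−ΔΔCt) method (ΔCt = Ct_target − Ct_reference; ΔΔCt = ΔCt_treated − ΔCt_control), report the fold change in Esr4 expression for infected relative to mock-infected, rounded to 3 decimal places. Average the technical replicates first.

Mean Ct: Esr4 mock-infected 21.010; Esr4 infected 24.210; Rpl13a mock-infected 21.015; Rpl13a infected 20.745
ΔCt(mock-infected) = 21.010 − 21.015 = -0.005
ΔCt(infected) = 24.210 − 20.745 = 3.465
ΔΔCt = 3.465 − (-0.005) = 3.470
Fold change = 2^(−3.470) = 0.0902

0.090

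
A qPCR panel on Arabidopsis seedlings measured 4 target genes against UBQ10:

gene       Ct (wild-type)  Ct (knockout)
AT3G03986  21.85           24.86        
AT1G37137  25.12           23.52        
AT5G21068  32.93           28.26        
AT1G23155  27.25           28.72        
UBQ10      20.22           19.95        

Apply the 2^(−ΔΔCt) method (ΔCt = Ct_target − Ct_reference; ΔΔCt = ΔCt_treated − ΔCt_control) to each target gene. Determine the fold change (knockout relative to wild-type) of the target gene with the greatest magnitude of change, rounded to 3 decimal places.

AT3G03986: ΔΔCt = (24.86−19.95) − (21.85−20.22) = 4.91 − 1.63 = 3.28; fold change = 2^-3.28 = 0.103
AT1G37137: ΔΔCt = (23.52−19.95) − (25.12−20.22) = 3.57 − 4.90 = -1.33; fold change = 2^1.33 = 2.514
AT5G21068: ΔΔCt = (28.26−19.95) − (32.93−20.22) = 8.31 − 12.71 = -4.40; fold change = 2^4.40 = 21.112
AT1G23155: ΔΔCt = (28.72−19.95) − (27.25−20.22) = 8.77 − 7.03 = 1.74; fold change = 2^-1.74 = 0.299
AT5G21068 has the largest |ΔΔCt| = 4.40.

21.112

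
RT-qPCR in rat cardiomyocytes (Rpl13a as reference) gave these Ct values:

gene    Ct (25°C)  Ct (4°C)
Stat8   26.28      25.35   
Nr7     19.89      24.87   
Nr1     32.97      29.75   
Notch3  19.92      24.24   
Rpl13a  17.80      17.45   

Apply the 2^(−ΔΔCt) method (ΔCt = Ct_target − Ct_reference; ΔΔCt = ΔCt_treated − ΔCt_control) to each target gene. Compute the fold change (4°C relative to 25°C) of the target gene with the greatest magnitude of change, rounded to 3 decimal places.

0.025

Stat8: ΔΔCt = (25.35−17.45) − (26.28−17.80) = 7.90 − 8.48 = -0.58; fold change = 2^0.58 = 1.495
Nr7: ΔΔCt = (24.87−17.45) − (19.89−17.80) = 7.42 − 2.09 = 5.33; fold change = 2^-5.33 = 0.025
Nr1: ΔΔCt = (29.75−17.45) − (32.97−17.80) = 12.30 − 15.17 = -2.87; fold change = 2^2.87 = 7.311
Notch3: ΔΔCt = (24.24−17.45) − (19.92−17.80) = 6.79 − 2.12 = 4.67; fold change = 2^-4.67 = 0.039
Nr7 has the largest |ΔΔCt| = 5.33.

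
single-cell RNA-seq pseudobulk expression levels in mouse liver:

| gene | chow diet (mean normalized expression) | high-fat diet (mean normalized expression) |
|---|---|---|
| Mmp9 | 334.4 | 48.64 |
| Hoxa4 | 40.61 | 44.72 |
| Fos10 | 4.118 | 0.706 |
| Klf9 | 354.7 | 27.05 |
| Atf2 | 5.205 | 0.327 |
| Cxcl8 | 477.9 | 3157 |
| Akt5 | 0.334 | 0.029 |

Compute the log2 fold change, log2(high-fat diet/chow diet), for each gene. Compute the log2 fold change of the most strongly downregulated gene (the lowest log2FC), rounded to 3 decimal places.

log2(48.64/334.4) = -2.781  (Mmp9)
log2(44.72/40.61) = 0.139  (Hoxa4)
log2(0.706/4.118) = -2.544  (Fos10)
log2(27.05/354.7) = -3.713  (Klf9)
log2(0.327/5.205) = -3.993  (Atf2)
log2(3157/477.9) = 2.724  (Cxcl8)
log2(0.029/0.334) = -3.526  (Akt5)
Atf2 is most strongly downregulated.

-3.993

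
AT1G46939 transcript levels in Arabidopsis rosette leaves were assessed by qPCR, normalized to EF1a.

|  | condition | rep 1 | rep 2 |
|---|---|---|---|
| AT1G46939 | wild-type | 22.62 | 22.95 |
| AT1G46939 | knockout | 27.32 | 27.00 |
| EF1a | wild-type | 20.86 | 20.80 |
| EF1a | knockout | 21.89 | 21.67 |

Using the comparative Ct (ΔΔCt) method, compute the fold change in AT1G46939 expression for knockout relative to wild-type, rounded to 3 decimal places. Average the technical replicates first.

0.093

Mean Ct: AT1G46939 wild-type 22.785; AT1G46939 knockout 27.160; EF1a wild-type 20.830; EF1a knockout 21.780
ΔCt(wild-type) = 22.785 − 20.830 = 1.955
ΔCt(knockout) = 27.160 − 21.780 = 5.380
ΔΔCt = 5.380 − 1.955 = 3.425
Fold change = 2^(−3.425) = 0.0931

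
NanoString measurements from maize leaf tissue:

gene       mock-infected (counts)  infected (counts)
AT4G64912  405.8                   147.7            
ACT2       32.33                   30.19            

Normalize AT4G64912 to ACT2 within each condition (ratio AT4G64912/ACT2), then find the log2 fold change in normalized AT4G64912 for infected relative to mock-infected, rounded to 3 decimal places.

AT4G64912/ACT2 (mock-infected) = 405.8 / 32.33 = 12.552
AT4G64912/ACT2 (infected) = 147.7 / 30.19 = 4.8923
Fold change = 4.8923 / 12.552 = 0.3898
log2(0.3898) = -1.3593

-1.359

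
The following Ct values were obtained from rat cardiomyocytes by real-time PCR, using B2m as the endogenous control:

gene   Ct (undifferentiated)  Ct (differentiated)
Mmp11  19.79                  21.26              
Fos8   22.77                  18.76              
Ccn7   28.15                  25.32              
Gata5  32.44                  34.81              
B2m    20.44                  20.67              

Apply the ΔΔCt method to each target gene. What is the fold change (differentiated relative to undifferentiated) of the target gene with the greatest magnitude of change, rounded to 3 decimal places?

18.896

Mmp11: ΔΔCt = (21.26−20.67) − (19.79−20.44) = 0.59 − (-0.65) = 1.24; fold change = 2^-1.24 = 0.423
Fos8: ΔΔCt = (18.76−20.67) − (22.77−20.44) = -1.91 − 2.33 = -4.24; fold change = 2^4.24 = 18.896
Ccn7: ΔΔCt = (25.32−20.67) − (28.15−20.44) = 4.65 − 7.71 = -3.06; fold change = 2^3.06 = 8.340
Gata5: ΔΔCt = (34.81−20.67) − (32.44−20.44) = 14.14 − 12.00 = 2.14; fold change = 2^-2.14 = 0.227
Fos8 has the largest |ΔΔCt| = 4.24.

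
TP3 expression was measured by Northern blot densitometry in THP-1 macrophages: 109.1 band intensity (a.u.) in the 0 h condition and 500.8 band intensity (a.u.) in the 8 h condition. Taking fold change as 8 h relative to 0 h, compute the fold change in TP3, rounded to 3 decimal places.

Fold change = 500.8 / 109.1 = 4.5903
TP3 is upregulated.

4.590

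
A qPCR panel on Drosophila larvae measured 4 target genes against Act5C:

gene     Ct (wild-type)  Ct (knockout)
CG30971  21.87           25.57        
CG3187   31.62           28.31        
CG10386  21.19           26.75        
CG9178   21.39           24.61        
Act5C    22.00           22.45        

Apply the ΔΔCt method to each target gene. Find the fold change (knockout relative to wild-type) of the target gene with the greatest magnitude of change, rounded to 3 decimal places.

CG30971: ΔΔCt = (25.57−22.45) − (21.87−22.00) = 3.12 − (-0.13) = 3.25; fold change = 2^-3.25 = 0.105
CG3187: ΔΔCt = (28.31−22.45) − (31.62−22.00) = 5.86 − 9.62 = -3.76; fold change = 2^3.76 = 13.548
CG10386: ΔΔCt = (26.75−22.45) − (21.19−22.00) = 4.30 − (-0.81) = 5.11; fold change = 2^-5.11 = 0.029
CG9178: ΔΔCt = (24.61−22.45) − (21.39−22.00) = 2.16 − (-0.61) = 2.77; fold change = 2^-2.77 = 0.147
CG10386 has the largest |ΔΔCt| = 5.11.

0.029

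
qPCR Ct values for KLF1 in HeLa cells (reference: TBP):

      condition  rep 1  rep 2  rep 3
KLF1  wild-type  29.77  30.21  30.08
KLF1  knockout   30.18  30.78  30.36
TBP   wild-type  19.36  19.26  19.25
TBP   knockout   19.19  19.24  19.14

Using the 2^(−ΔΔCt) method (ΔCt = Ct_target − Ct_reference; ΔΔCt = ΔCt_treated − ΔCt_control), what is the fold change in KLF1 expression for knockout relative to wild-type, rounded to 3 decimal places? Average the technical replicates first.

0.697

Mean Ct: KLF1 wild-type 30.020; KLF1 knockout 30.440; TBP wild-type 19.290; TBP knockout 19.190
ΔCt(wild-type) = 30.020 − 19.290 = 10.730
ΔCt(knockout) = 30.440 − 19.190 = 11.250
ΔΔCt = 11.250 − 10.730 = 0.520
Fold change = 2^(−0.520) = 0.6974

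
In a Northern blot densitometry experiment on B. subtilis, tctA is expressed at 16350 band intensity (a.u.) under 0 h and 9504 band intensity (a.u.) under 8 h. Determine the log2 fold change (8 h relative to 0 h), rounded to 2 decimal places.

Fold change = 9504 / 16350 = 0.5813
log2(0.5813) = -0.783

-0.78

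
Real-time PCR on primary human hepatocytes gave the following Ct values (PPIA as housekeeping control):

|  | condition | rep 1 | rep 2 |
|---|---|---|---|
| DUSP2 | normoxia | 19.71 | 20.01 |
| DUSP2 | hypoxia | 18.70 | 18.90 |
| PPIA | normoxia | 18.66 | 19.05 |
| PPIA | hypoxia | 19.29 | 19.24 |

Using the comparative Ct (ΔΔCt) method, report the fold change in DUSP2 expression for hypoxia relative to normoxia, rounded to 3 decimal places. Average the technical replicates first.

2.770

Mean Ct: DUSP2 normoxia 19.860; DUSP2 hypoxia 18.800; PPIA normoxia 18.855; PPIA hypoxia 19.265
ΔCt(normoxia) = 19.860 − 18.855 = 1.005
ΔCt(hypoxia) = 18.800 − 19.265 = -0.465
ΔΔCt = -0.465 − 1.005 = -1.470
Fold change = 2^(−(-1.470)) = 2^1.470 = 2.7702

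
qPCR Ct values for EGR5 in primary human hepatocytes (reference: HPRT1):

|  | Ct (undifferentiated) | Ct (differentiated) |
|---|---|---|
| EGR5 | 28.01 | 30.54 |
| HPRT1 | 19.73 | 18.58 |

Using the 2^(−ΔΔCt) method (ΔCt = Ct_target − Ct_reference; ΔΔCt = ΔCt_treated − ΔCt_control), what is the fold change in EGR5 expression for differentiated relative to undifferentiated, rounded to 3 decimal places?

0.078

ΔCt(undifferentiated) = 28.010 − 19.730 = 8.280
ΔCt(differentiated) = 30.540 − 18.580 = 11.960
ΔΔCt = 11.960 − 8.280 = 3.680
Fold change = 2^(−3.680) = 0.0780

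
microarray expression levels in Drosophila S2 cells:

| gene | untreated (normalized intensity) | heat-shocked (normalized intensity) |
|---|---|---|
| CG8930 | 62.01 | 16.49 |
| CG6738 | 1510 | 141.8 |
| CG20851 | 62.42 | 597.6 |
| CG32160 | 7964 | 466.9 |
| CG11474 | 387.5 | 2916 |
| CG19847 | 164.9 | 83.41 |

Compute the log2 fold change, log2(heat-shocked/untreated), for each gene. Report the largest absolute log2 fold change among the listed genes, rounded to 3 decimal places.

4.092

log2(16.49/62.01) = -1.911  (CG8930)
log2(141.8/1510) = -3.413  (CG6738)
log2(597.6/62.42) = 3.259  (CG20851)
log2(466.9/7964) = -4.092  (CG32160)
log2(2916/387.5) = 2.912  (CG11474)
log2(83.41/164.9) = -0.983  (CG19847)
The largest magnitude belongs to CG32160.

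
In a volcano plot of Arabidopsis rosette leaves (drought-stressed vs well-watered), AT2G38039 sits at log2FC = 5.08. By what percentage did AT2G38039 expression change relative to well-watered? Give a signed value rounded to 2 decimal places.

Fold change = 2^(5.08) = 33.8246
Percent change = (FC − 1) × 100% = (33.8246 − 1) × 100 = 3282.46%

3282.46%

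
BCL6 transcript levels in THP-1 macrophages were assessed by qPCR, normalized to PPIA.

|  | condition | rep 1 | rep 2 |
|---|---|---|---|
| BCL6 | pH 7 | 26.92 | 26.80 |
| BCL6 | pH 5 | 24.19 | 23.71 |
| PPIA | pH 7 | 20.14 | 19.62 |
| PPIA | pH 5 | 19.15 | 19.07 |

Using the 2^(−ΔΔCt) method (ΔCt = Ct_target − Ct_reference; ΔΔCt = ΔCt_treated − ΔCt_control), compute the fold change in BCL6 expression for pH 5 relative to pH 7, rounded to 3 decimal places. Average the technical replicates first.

4.408

Mean Ct: BCL6 pH 7 26.860; BCL6 pH 5 23.950; PPIA pH 7 19.880; PPIA pH 5 19.110
ΔCt(pH 7) = 26.860 − 19.880 = 6.980
ΔCt(pH 5) = 23.950 − 19.110 = 4.840
ΔΔCt = 4.840 − 6.980 = -2.140
Fold change = 2^(−(-2.140)) = 2^2.140 = 4.4076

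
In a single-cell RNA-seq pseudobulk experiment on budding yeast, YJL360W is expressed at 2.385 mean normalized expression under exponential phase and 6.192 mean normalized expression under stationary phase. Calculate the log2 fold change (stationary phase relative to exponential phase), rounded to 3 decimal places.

Fold change = 6.192 / 2.385 = 2.5962
log2(2.5962) = 1.3764

1.376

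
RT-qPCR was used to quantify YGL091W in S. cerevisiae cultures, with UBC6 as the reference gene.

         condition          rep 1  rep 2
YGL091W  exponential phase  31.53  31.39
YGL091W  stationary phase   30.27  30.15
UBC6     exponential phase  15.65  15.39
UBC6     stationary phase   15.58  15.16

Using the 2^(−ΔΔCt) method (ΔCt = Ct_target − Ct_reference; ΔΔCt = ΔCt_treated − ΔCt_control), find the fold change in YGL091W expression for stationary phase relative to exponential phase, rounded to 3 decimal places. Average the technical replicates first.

Mean Ct: YGL091W exponential phase 31.460; YGL091W stationary phase 30.210; UBC6 exponential phase 15.520; UBC6 stationary phase 15.370
ΔCt(exponential phase) = 31.460 − 15.520 = 15.940
ΔCt(stationary phase) = 30.210 − 15.370 = 14.840
ΔΔCt = 14.840 − 15.940 = -1.100
Fold change = 2^(−(-1.100)) = 2^1.100 = 2.1435

2.144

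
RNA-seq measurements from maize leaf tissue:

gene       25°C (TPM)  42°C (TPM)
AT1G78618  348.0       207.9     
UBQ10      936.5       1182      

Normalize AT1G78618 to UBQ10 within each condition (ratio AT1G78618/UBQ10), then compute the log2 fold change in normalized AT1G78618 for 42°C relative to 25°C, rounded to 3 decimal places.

AT1G78618/UBQ10 (25°C) = 348.0 / 936.5 = 0.3716
AT1G78618/UBQ10 (42°C) = 207.9 / 1182 = 0.17589
Fold change = 0.17589 / 0.3716 = 0.4733
log2(0.4733) = -1.0791

-1.079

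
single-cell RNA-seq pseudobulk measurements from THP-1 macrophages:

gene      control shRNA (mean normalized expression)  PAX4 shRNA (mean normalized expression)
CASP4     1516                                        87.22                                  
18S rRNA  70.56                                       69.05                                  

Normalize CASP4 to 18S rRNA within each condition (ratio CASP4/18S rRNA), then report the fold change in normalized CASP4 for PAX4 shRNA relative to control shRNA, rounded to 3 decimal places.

0.059

CASP4/18S rRNA (control shRNA) = 1516 / 70.56 = 21.485
CASP4/18S rRNA (PAX4 shRNA) = 87.22 / 69.05 = 1.2631
Fold change = 1.2631 / 21.485 = 0.0588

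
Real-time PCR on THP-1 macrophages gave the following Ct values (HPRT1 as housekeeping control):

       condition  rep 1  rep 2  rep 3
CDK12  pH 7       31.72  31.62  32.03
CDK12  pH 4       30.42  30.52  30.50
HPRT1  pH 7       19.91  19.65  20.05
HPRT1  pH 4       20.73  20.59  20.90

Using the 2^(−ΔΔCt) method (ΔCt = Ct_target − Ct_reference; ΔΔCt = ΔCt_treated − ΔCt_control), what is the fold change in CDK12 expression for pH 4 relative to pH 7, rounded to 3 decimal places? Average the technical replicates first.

4.532

Mean Ct: CDK12 pH 7 31.790; CDK12 pH 4 30.480; HPRT1 pH 7 19.870; HPRT1 pH 4 20.740
ΔCt(pH 7) = 31.790 − 19.870 = 11.920
ΔCt(pH 4) = 30.480 − 20.740 = 9.740
ΔΔCt = 9.740 − 11.920 = -2.180
Fold change = 2^(−(-2.180)) = 2^2.180 = 4.5315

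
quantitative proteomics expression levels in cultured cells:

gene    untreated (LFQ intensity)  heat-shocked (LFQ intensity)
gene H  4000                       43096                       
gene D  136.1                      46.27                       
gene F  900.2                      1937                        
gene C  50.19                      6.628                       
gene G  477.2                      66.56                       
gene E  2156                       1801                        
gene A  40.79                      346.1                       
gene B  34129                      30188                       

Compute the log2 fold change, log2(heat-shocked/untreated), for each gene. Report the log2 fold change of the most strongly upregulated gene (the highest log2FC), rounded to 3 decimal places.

log2(43096/4000) = 3.429  (gene H)
log2(46.27/136.1) = -1.557  (gene D)
log2(1937/900.2) = 1.106  (gene F)
log2(6.628/50.19) = -2.921  (gene C)
log2(66.56/477.2) = -2.842  (gene G)
log2(1801/2156) = -0.260  (gene E)
log2(346.1/40.79) = 3.085  (gene A)
log2(30188/34129) = -0.177  (gene B)
gene H is most strongly upregulated.

3.429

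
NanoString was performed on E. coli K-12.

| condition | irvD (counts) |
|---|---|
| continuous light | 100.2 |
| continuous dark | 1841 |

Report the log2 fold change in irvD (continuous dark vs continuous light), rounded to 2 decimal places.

4.20

Fold change = 1841 / 100.2 = 18.3733
log2(18.3733) = 4.200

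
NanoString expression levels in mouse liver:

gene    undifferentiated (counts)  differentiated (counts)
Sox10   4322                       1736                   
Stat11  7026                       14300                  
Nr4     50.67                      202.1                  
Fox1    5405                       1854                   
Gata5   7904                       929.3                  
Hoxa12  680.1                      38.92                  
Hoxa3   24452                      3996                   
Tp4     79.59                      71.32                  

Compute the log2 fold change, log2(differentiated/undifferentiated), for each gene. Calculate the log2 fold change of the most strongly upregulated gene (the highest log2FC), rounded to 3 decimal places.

1.996

log2(1736/4322) = -1.316  (Sox10)
log2(14300/7026) = 1.025  (Stat11)
log2(202.1/50.67) = 1.996  (Nr4)
log2(1854/5405) = -1.544  (Fox1)
log2(929.3/7904) = -3.088  (Gata5)
log2(38.92/680.1) = -4.127  (Hoxa12)
log2(3996/24452) = -2.613  (Hoxa3)
log2(71.32/79.59) = -0.158  (Tp4)
Nr4 is most strongly upregulated.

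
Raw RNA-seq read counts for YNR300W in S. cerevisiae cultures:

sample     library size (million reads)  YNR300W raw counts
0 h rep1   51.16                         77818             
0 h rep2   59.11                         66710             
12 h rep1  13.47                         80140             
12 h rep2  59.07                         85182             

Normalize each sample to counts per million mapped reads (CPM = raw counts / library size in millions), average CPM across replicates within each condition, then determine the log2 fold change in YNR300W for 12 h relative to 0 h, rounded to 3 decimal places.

CPM(0 h rep1) = 77818 / 51.16 = 1521.0711
CPM(0 h rep2) = 66710 / 59.11 = 1128.5738
CPM(12 h rep1) = 80140 / 13.47 = 5949.5174
CPM(12 h rep2) = 85182 / 59.07 = 1442.0518
mean CPM(0 h) = 1324.8225; mean CPM(12 h) = 3695.7846
Fold change = 3695.7846 / 1324.8225 = 2.78965
log2(2.78965) = 1.4801

1.480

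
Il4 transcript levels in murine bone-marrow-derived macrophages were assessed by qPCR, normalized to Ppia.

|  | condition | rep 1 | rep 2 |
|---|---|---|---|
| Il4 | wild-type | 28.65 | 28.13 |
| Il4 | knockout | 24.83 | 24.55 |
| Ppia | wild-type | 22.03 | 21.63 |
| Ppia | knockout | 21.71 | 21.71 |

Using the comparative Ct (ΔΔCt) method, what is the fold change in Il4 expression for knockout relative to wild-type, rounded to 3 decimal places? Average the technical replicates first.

11.959

Mean Ct: Il4 wild-type 28.390; Il4 knockout 24.690; Ppia wild-type 21.830; Ppia knockout 21.710
ΔCt(wild-type) = 28.390 − 21.830 = 6.560
ΔCt(knockout) = 24.690 − 21.710 = 2.980
ΔΔCt = 2.980 − 6.560 = -3.580
Fold change = 2^(−(-3.580)) = 2^3.580 = 11.9588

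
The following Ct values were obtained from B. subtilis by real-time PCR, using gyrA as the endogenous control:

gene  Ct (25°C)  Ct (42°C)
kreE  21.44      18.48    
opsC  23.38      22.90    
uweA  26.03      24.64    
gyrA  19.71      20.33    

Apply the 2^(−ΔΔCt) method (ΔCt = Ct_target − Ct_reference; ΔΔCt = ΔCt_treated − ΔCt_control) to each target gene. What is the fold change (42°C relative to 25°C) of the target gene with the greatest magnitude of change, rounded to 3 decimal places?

kreE: ΔΔCt = (18.48−20.33) − (21.44−19.71) = -1.85 − 1.73 = -3.58; fold change = 2^3.58 = 11.959
opsC: ΔΔCt = (22.90−20.33) − (23.38−19.71) = 2.57 − 3.67 = -1.10; fold change = 2^1.10 = 2.144
uweA: ΔΔCt = (24.64−20.33) − (26.03−19.71) = 4.31 − 6.32 = -2.01; fold change = 2^2.01 = 4.028
kreE has the largest |ΔΔCt| = 3.58.

11.959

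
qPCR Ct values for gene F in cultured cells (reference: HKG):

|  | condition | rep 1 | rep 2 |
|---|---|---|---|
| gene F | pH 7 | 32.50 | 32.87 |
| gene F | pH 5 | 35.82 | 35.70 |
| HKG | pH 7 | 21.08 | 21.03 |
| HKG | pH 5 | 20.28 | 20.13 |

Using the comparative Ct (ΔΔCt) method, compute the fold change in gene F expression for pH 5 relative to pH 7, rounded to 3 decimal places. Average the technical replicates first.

0.066

Mean Ct: gene F pH 7 32.685; gene F pH 5 35.760; HKG pH 7 21.055; HKG pH 5 20.205
ΔCt(pH 7) = 32.685 − 21.055 = 11.630
ΔCt(pH 5) = 35.760 − 20.205 = 15.555
ΔΔCt = 15.555 − 11.630 = 3.925
Fold change = 2^(−3.925) = 0.0658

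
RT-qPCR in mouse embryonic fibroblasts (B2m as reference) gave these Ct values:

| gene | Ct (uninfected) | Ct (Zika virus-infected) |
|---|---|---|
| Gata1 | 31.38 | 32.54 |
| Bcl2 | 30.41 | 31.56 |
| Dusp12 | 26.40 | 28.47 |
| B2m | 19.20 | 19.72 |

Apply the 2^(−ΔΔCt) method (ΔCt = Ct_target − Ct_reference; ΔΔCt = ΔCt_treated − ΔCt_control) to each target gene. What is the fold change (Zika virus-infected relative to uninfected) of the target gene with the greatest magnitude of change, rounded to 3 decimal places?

Gata1: ΔΔCt = (32.54−19.72) − (31.38−19.20) = 12.82 − 12.18 = 0.64; fold change = 2^-0.64 = 0.642
Bcl2: ΔΔCt = (31.56−19.72) − (30.41−19.20) = 11.84 − 11.21 = 0.63; fold change = 2^-0.63 = 0.646
Dusp12: ΔΔCt = (28.47−19.72) − (26.40−19.20) = 8.75 − 7.20 = 1.55; fold change = 2^-1.55 = 0.342
Dusp12 has the largest |ΔΔCt| = 1.55.

0.342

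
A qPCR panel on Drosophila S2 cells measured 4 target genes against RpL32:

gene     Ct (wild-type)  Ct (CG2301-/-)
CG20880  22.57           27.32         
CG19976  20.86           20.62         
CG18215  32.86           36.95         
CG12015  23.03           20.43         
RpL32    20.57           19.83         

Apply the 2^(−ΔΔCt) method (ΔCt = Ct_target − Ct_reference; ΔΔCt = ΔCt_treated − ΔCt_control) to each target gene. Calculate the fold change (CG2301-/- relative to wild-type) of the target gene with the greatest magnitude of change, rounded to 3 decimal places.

CG20880: ΔΔCt = (27.32−19.83) − (22.57−20.57) = 7.49 − 2.00 = 5.49; fold change = 2^-5.49 = 0.022
CG19976: ΔΔCt = (20.62−19.83) − (20.86−20.57) = 0.79 − 0.29 = 0.50; fold change = 2^-0.50 = 0.707
CG18215: ΔΔCt = (36.95−19.83) − (32.86−20.57) = 17.12 − 12.29 = 4.83; fold change = 2^-4.83 = 0.035
CG12015: ΔΔCt = (20.43−19.83) − (23.03−20.57) = 0.60 − 2.46 = -1.86; fold change = 2^1.86 = 3.630
CG20880 has the largest |ΔΔCt| = 5.49.

0.022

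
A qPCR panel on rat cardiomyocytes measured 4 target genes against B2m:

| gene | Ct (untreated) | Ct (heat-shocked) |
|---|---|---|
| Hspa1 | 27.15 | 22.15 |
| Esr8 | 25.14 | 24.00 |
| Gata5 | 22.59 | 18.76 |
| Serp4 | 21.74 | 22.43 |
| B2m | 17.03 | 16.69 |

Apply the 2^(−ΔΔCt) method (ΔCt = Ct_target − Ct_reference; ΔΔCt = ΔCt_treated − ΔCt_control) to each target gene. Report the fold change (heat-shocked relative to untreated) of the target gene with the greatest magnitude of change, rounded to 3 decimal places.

Hspa1: ΔΔCt = (22.15−16.69) − (27.15−17.03) = 5.46 − 10.12 = -4.66; fold change = 2^4.66 = 25.281
Esr8: ΔΔCt = (24.00−16.69) − (25.14−17.03) = 7.31 − 8.11 = -0.80; fold change = 2^0.80 = 1.741
Gata5: ΔΔCt = (18.76−16.69) − (22.59−17.03) = 2.07 − 5.56 = -3.49; fold change = 2^3.49 = 11.236
Serp4: ΔΔCt = (22.43−16.69) − (21.74−17.03) = 5.74 − 4.71 = 1.03; fold change = 2^-1.03 = 0.490
Hspa1 has the largest |ΔΔCt| = 4.66.

25.281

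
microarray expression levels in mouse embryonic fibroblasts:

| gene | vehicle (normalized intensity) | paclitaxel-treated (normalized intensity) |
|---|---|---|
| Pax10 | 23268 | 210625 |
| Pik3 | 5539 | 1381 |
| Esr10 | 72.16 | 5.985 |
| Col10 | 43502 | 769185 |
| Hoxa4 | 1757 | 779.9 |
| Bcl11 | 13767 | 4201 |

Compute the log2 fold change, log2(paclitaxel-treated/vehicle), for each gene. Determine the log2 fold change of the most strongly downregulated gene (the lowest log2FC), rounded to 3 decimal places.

-3.592

log2(210625/23268) = 3.178  (Pax10)
log2(1381/5539) = -2.004  (Pik3)
log2(5.985/72.16) = -3.592  (Esr10)
log2(769185/43502) = 4.144  (Col10)
log2(779.9/1757) = -1.172  (Hoxa4)
log2(4201/13767) = -1.712  (Bcl11)
Esr10 is most strongly downregulated.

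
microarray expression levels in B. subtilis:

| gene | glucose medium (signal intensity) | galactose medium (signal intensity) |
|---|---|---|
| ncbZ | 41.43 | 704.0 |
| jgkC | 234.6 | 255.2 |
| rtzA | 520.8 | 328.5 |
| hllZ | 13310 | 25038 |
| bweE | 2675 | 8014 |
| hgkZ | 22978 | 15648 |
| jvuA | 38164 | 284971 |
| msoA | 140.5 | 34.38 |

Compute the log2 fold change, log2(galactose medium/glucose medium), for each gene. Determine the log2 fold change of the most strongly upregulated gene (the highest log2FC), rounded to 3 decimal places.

log2(704.0/41.43) = 4.087  (ncbZ)
log2(255.2/234.6) = 0.121  (jgkC)
log2(328.5/520.8) = -0.665  (rtzA)
log2(25038/13310) = 0.912  (hllZ)
log2(8014/2675) = 1.583  (bweE)
log2(15648/22978) = -0.554  (hgkZ)
log2(284971/38164) = 2.901  (jvuA)
log2(34.38/140.5) = -2.031  (msoA)
ncbZ is most strongly upregulated.

4.087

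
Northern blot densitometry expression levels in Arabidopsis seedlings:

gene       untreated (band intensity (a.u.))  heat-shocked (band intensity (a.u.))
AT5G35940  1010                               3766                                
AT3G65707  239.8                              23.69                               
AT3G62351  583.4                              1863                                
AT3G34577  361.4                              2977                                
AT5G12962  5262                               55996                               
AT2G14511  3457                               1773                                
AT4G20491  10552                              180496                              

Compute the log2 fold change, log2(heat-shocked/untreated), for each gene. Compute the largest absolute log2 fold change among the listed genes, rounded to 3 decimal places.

log2(3766/1010) = 1.899  (AT5G35940)
log2(23.69/239.8) = -3.339  (AT3G65707)
log2(1863/583.4) = 1.675  (AT3G62351)
log2(2977/361.4) = 3.042  (AT3G34577)
log2(55996/5262) = 3.412  (AT5G12962)
log2(1773/3457) = -0.963  (AT2G14511)
log2(180496/10552) = 4.096  (AT4G20491)
The largest magnitude belongs to AT4G20491.

4.096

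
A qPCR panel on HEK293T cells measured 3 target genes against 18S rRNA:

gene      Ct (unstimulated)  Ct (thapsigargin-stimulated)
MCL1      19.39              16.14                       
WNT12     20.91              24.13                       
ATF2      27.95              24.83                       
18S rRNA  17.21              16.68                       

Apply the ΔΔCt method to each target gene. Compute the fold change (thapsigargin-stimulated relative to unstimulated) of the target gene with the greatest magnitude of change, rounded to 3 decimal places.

MCL1: ΔΔCt = (16.14−16.68) − (19.39−17.21) = -0.54 − 2.18 = -2.72; fold change = 2^2.72 = 6.589
WNT12: ΔΔCt = (24.13−16.68) − (20.91−17.21) = 7.45 − 3.70 = 3.75; fold change = 2^-3.75 = 0.074
ATF2: ΔΔCt = (24.83−16.68) − (27.95−17.21) = 8.15 − 10.74 = -2.59; fold change = 2^2.59 = 6.021
WNT12 has the largest |ΔΔCt| = 3.75.

0.074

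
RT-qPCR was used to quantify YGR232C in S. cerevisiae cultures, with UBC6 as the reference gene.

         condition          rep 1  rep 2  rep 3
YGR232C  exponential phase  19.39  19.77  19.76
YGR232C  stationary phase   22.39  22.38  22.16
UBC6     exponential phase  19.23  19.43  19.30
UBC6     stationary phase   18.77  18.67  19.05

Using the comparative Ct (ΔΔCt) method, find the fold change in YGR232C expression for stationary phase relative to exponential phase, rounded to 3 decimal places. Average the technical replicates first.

Mean Ct: YGR232C exponential phase 19.640; YGR232C stationary phase 22.310; UBC6 exponential phase 19.320; UBC6 stationary phase 18.830
ΔCt(exponential phase) = 19.640 − 19.320 = 0.320
ΔCt(stationary phase) = 22.310 − 18.830 = 3.480
ΔΔCt = 3.480 − 0.320 = 3.160
Fold change = 2^(−3.160) = 0.1119

0.112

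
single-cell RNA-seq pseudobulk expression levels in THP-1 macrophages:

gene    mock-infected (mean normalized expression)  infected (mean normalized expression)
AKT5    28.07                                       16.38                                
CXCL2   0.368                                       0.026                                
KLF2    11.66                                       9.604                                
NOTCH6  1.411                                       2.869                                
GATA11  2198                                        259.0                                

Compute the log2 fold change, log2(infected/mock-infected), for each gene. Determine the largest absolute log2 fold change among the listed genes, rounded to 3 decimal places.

log2(16.38/28.07) = -0.777  (AKT5)
log2(0.026/0.368) = -3.823  (CXCL2)
log2(9.604/11.66) = -0.280  (KLF2)
log2(2.869/1.411) = 1.024  (NOTCH6)
log2(259.0/2198) = -3.085  (GATA11)
The largest magnitude belongs to CXCL2.

3.823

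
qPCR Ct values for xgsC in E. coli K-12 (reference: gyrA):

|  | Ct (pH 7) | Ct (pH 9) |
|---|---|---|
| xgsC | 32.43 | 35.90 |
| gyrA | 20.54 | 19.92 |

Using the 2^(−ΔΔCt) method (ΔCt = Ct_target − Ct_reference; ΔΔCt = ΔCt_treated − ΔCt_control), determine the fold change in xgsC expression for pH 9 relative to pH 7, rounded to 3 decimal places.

0.059

ΔCt(pH 7) = 32.430 − 20.540 = 11.890
ΔCt(pH 9) = 35.900 − 19.920 = 15.980
ΔΔCt = 15.980 − 11.890 = 4.090
Fold change = 2^(−4.090) = 0.0587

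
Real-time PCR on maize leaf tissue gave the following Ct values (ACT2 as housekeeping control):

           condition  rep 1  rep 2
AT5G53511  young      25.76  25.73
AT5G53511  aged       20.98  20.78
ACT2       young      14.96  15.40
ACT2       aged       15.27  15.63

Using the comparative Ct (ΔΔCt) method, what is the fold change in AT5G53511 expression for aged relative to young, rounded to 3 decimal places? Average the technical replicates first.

Mean Ct: AT5G53511 young 25.745; AT5G53511 aged 20.880; ACT2 young 15.180; ACT2 aged 15.450
ΔCt(young) = 25.745 − 15.180 = 10.565
ΔCt(aged) = 20.880 − 15.450 = 5.430
ΔΔCt = 5.430 − 10.565 = -5.135
Fold change = 2^(−(-5.135)) = 2^5.135 = 35.1390

35.139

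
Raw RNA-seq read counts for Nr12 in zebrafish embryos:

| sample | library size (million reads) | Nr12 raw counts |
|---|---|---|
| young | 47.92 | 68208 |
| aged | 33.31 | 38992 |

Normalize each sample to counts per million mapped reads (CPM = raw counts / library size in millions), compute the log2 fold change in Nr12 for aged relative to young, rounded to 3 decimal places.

CPM(young) = 68208 / 47.92 = 1423.3723
CPM(aged) = 38992 / 33.31 = 1170.5794
Fold change = 1170.5794 / 1423.3723 = 0.82240
log2(0.82240) = -0.2821

-0.282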